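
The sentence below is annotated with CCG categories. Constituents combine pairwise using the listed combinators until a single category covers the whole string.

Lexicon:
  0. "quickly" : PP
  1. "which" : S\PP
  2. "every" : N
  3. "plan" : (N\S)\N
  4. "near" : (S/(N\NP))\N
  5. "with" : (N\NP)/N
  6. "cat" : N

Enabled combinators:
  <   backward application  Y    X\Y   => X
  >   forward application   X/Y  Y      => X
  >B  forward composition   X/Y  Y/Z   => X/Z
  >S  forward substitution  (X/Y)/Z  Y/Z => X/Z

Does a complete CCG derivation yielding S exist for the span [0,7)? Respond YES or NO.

[0,7] S   >
  [0,5] S/(N\NP)   <
    [0,4] N   <
      [0,2] S   <
        [0,1] "quickly" : PP
        [1,2] "which" : S\PP
      [2,4] N\S   <
        [2,3] "every" : N
        [3,4] "plan" : (N\S)\N
    [4,5] "near" : (S/(N\NP))\N
  [5,7] N\NP   >
    [5,6] "with" : (N\NP)/N
    [6,7] "cat" : N

YES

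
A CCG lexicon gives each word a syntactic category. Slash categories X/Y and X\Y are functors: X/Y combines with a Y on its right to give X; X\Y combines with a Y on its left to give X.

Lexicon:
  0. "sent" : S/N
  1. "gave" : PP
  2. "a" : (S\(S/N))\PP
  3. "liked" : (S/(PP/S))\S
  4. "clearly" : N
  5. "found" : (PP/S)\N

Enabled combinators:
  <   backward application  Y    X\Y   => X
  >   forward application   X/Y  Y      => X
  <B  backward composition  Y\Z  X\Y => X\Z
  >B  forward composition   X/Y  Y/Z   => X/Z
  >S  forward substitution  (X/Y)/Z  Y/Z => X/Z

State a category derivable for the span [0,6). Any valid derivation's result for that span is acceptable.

[0,6] S   >
  [0,4] S/(PP/S)   <
    [0,3] S   <
      [0,1] "sent" : S/N
      [1,3] S\(S/N)   <
        [1,2] "gave" : PP
        [2,3] "a" : (S\(S/N))\PP
    [3,4] "liked" : (S/(PP/S))\S
  [4,6] PP/S   <
    [4,5] "clearly" : N
    [5,6] "found" : (PP/S)\N

S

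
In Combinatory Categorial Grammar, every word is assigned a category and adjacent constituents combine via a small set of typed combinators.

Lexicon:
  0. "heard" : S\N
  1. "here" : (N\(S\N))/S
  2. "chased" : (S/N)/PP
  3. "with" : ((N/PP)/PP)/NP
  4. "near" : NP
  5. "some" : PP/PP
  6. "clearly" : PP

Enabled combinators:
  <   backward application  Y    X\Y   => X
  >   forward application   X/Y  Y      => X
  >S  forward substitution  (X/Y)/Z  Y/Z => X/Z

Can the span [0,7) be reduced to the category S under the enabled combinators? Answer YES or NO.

NO

S\N (N\(S\N))/S (S/N)/PP ((N/PP)/PP)/NP NP PP/PP PP
CKY chart[0,7] = {N}; S ∉ chart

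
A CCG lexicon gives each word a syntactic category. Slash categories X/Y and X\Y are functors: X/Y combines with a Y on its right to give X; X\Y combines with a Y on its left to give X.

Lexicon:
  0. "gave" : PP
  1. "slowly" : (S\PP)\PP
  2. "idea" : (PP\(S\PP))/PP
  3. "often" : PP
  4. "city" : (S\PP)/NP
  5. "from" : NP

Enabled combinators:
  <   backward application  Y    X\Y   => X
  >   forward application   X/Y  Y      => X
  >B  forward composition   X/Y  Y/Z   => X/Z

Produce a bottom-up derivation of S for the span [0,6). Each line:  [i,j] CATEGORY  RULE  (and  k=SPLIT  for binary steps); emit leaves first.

[0,1] PP  lex  "gave"
[1,2] (S\PP)\PP  lex  "slowly"
[0,2] S\PP  <  k=1
[2,3] (PP\(S\PP))/PP  lex  "idea"
[3,4] PP  lex  "often"
[2,4] PP\(S\PP)  >  k=3
[0,4] PP  <  k=2
[4,5] (S\PP)/NP  lex  "city"
[5,6] NP  lex  "from"
[4,6] S\PP  >  k=5
[0,6] S  <  k=4

[0,6] S   <
  [0,4] PP   <
    [0,2] S\PP   <
      [0,1] "gave" : PP
      [1,2] "slowly" : (S\PP)\PP
    [2,4] PP\(S\PP)   >
      [2,3] "idea" : (PP\(S\PP))/PP
      [3,4] "often" : PP
  [4,6] S\PP   >
    [4,5] "city" : (S\PP)/NP
    [5,6] "from" : NP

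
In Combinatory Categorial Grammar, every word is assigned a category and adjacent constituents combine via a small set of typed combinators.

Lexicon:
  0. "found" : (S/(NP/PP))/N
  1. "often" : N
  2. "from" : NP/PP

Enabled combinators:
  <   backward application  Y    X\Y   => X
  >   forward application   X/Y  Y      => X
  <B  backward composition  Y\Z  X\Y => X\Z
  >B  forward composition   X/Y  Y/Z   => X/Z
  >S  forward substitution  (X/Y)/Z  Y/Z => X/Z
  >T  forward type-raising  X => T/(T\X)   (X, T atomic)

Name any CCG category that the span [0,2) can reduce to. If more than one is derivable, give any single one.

[0,3] S   >
  [0,2] S/(NP/PP)   >
    [0,1] "found" : (S/(NP/PP))/N
    [1,2] "often" : N
  [2,3] "from" : NP/PP

S/(NP/PP)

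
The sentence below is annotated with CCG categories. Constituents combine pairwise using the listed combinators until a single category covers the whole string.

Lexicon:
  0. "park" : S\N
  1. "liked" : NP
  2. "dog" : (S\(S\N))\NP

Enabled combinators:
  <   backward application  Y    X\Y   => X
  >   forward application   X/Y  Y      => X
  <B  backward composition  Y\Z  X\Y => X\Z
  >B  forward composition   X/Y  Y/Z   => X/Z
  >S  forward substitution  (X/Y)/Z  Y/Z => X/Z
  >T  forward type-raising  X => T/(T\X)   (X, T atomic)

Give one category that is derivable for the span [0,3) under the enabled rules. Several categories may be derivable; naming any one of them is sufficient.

[0,3] S   <
  [0,1] "park" : S\N
  [1,3] S\(S\N)   <
    [1,2] "liked" : NP
    [2,3] "dog" : (S\(S\N))\NP

S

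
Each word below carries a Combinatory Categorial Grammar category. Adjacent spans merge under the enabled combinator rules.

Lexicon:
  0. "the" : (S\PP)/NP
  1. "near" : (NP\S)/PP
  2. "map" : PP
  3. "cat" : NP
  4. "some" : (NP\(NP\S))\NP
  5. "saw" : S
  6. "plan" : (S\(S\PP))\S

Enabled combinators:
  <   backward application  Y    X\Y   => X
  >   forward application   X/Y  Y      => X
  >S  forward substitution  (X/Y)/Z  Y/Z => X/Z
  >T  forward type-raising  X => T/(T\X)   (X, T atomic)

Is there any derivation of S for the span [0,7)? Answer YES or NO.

[0,7] S   <
  [0,5] S\PP   >
    [0,1] "the" : (S\PP)/NP
    [1,5] NP   <
      [1,3] NP\S   >
        [1,2] "near" : (NP\S)/PP
        [2,3] "map" : PP
      [3,5] NP\(NP\S)   <
        [3,4] "cat" : NP
        [4,5] "some" : (NP\(NP\S))\NP
  [5,7] S\(S\PP)   <
    [5,6] "saw" : S
    [6,7] "plan" : (S\(S\PP))\S

YES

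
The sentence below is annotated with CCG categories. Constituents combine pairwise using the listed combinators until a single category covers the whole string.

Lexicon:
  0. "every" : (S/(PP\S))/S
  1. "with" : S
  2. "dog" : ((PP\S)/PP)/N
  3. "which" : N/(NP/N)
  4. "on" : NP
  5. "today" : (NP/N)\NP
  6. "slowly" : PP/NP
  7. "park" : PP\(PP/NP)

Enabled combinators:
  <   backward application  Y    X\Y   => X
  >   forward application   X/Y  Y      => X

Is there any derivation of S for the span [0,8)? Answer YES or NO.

YES

[0,8] S   >
  [0,2] S/(PP\S)   >
    [0,1] "every" : (S/(PP\S))/S
    [1,2] "with" : S
  [2,8] PP\S   >
    [2,6] (PP\S)/PP   >
      [2,3] "dog" : ((PP\S)/PP)/N
      [3,6] N   >
        [3,4] "which" : N/(NP/N)
        [4,6] NP/N   <
          [4,5] "on" : NP
          [5,6] "today" : (NP/N)\NP
    [6,8] PP   <
      [6,7] "slowly" : PP/NP
      [7,8] "park" : PP\(PP/NP)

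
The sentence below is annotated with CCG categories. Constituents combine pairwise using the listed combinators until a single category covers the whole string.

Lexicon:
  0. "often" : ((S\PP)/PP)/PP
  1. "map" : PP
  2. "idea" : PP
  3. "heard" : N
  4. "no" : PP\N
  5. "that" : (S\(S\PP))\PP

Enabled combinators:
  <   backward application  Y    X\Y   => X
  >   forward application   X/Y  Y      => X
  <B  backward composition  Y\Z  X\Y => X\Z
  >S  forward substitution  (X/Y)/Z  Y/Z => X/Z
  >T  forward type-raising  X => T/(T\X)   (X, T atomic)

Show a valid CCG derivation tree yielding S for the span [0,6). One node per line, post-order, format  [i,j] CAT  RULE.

[0,6] S   <
  [0,3] S\PP   >
    [0,2] (S\PP)/PP   >
      [0,1] "often" : ((S\PP)/PP)/PP
      [1,2] "map" : PP
    [2,3] "idea" : PP
  [3,6] S\(S\PP)   <
    [3,5] PP   <
      [3,4] "heard" : N
      [4,5] "no" : PP\N
    [5,6] "that" : (S\(S\PP))\PP

[0,1] ((S\PP)/PP)/PP  lex  "often"
[1,2] PP  lex  "map"
[0,2] (S\PP)/PP  >  k=1
[2,3] PP  lex  "idea"
[0,3] S\PP  >  k=2
[3,4] N  lex  "heard"
[4,5] PP\N  lex  "no"
[3,5] PP  <  k=4
[5,6] (S\(S\PP))\PP  lex  "that"
[3,6] S\(S\PP)  <  k=5
[0,6] S  <  k=3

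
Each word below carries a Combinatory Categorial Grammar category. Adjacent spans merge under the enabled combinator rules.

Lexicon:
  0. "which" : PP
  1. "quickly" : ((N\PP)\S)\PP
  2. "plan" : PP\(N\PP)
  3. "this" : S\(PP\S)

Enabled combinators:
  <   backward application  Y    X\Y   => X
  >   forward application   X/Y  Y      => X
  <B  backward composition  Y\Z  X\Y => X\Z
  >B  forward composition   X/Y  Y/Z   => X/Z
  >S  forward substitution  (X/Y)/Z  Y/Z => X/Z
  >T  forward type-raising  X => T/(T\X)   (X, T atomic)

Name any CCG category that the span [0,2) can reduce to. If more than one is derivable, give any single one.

[0,4] S   <
  [0,3] PP\S   <B
    [0,2] (N\PP)\S   <
      [0,1] "which" : PP
      [1,2] "quickly" : ((N\PP)\S)\PP
    [2,3] "plan" : PP\(N\PP)
  [3,4] "this" : S\(PP\S)

(N\PP)\S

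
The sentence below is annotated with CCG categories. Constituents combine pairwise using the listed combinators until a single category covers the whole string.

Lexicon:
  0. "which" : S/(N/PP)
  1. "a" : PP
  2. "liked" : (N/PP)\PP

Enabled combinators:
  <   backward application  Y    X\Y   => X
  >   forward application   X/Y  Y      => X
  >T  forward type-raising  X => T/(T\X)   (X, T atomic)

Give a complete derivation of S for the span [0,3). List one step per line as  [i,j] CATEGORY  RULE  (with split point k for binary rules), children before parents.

[0,3] S   >
  [0,1] "which" : S/(N/PP)
  [1,3] N/PP   <
    [1,2] "a" : PP
    [2,3] "liked" : (N/PP)\PP

[0,1] S/(N/PP)  lex  "which"
[1,2] PP  lex  "a"
[2,3] (N/PP)\PP  lex  "liked"
[1,3] N/PP  <  k=2
[0,3] S  >  k=1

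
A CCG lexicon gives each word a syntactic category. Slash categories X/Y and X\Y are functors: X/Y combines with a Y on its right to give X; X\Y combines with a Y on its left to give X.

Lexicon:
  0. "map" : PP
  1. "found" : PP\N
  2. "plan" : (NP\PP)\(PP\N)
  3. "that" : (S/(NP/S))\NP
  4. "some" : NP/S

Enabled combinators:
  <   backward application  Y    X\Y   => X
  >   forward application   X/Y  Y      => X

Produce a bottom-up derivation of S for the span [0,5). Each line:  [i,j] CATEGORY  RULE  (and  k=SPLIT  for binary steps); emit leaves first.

[0,1] PP  lex  "map"
[1,2] PP\N  lex  "found"
[2,3] (NP\PP)\(PP\N)  lex  "plan"
[1,3] NP\PP  <  k=2
[0,3] NP  <  k=1
[3,4] (S/(NP/S))\NP  lex  "that"
[0,4] S/(NP/S)  <  k=3
[4,5] NP/S  lex  "some"
[0,5] S  >  k=4

[0,5] S   >
  [0,4] S/(NP/S)   <
    [0,3] NP   <
      [0,1] "map" : PP
      [1,3] NP\PP   <
        [1,2] "found" : PP\N
        [2,3] "plan" : (NP\PP)\(PP\N)
    [3,4] "that" : (S/(NP/S))\NP
  [4,5] "some" : NP/S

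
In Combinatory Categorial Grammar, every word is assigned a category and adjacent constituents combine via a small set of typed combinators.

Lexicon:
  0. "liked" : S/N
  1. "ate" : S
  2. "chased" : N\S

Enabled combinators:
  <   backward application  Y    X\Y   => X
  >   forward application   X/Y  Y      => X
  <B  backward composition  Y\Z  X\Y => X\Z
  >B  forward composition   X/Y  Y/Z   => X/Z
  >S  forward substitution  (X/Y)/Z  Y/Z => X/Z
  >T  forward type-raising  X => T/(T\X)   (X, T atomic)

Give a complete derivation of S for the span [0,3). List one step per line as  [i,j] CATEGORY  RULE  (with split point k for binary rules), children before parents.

[0,3] S   >
  [0,1] "liked" : S/N
  [1,3] N   <
    [1,2] "ate" : S
    [2,3] "chased" : N\S

[0,1] S/N  lex  "liked"
[1,2] S  lex  "ate"
[2,3] N\S  lex  "chased"
[1,3] N  <  k=2
[0,3] S  >  k=1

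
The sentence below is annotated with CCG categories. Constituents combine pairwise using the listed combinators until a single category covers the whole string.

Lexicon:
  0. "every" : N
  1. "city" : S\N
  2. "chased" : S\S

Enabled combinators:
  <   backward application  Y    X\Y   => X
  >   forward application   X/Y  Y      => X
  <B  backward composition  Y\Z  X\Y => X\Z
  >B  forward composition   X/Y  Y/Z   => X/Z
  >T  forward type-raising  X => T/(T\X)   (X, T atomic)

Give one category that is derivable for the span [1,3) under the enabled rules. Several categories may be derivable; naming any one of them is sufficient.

[0,3] S   >
  [0,1] S/(S\N)   >T
    [0,1] "every" : N
  [1,3] S\N   <B
    [1,2] "city" : S\N
    [2,3] "chased" : S\S

S\N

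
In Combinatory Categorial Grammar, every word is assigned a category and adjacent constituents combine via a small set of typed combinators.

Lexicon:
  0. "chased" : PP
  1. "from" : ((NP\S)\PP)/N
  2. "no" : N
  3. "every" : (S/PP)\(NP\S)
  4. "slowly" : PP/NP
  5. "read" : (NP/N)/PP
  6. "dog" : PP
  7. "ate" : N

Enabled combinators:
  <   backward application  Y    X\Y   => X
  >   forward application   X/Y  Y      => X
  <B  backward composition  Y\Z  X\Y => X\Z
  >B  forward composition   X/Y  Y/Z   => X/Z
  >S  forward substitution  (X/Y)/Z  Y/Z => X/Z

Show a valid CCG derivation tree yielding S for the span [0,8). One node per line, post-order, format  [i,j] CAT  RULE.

[0,1] PP  lex  "chased"
[1,2] ((NP\S)\PP)/N  lex  "from"
[2,3] N  lex  "no"
[1,3] (NP\S)\PP  >  k=2
[0,3] NP\S  <  k=1
[3,4] (S/PP)\(NP\S)  lex  "every"
[0,4] S/PP  <  k=3
[4,5] PP/NP  lex  "slowly"
[5,6] (NP/N)/PP  lex  "read"
[6,7] PP  lex  "dog"
[5,7] NP/N  >  k=6
[7,8] N  lex  "ate"
[5,8] NP  >  k=7
[4,8] PP  >  k=5
[0,8] S  >  k=4

[0,8] S   >
  [0,4] S/PP   <
    [0,3] NP\S   <
      [0,1] "chased" : PP
      [1,3] (NP\S)\PP   >
        [1,2] "from" : ((NP\S)\PP)/N
        [2,3] "no" : N
    [3,4] "every" : (S/PP)\(NP\S)
  [4,8] PP   >
    [4,5] "slowly" : PP/NP
    [5,8] NP   >
      [5,7] NP/N   >
        [5,6] "read" : (NP/N)/PP
        [6,7] "dog" : PP
      [7,8] "ate" : N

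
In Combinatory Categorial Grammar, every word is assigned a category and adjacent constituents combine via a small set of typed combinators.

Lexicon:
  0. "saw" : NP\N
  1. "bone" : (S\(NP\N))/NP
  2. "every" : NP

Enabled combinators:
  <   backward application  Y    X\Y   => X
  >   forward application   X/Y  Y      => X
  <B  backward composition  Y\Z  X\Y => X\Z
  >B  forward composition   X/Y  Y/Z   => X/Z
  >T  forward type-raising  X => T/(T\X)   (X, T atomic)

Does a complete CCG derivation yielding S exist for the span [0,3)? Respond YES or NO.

YES

[0,3] S   <
  [0,1] "saw" : NP\N
  [1,3] S\(NP\N)   >
    [1,2] "bone" : (S\(NP\N))/NP
    [2,3] "every" : NP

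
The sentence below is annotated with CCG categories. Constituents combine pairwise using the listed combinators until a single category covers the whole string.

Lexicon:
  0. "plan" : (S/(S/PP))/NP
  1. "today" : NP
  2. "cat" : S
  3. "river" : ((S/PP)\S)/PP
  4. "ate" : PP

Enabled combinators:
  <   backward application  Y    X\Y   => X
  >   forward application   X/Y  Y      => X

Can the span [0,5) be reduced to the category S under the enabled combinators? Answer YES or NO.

[0,5] S   >
  [0,2] S/(S/PP)   >
    [0,1] "plan" : (S/(S/PP))/NP
    [1,2] "today" : NP
  [2,5] S/PP   <
    [2,3] "cat" : S
    [3,5] (S/PP)\S   >
      [3,4] "river" : ((S/PP)\S)/PP
      [4,5] "ate" : PP

YES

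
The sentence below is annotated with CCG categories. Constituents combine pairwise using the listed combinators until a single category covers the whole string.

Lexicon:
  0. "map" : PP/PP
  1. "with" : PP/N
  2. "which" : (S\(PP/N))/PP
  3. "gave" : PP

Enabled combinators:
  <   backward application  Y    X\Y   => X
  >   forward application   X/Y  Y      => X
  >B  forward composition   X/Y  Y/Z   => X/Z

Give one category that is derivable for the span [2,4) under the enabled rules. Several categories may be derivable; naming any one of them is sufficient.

S\(PP/N)

[0,4] S   <
  [0,2] PP/N   >B
    [0,1] "map" : PP/PP
    [1,2] "with" : PP/N
  [2,4] S\(PP/N)   >
    [2,3] "which" : (S\(PP/N))/PP
    [3,4] "gave" : PP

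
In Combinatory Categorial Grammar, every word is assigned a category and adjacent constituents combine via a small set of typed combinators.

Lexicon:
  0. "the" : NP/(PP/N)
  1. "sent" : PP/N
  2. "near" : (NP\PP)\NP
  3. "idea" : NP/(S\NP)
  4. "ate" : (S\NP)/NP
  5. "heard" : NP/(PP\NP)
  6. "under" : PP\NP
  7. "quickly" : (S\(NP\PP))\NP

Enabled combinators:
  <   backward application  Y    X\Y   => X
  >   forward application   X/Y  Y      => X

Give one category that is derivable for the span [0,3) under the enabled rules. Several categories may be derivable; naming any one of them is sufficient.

[0,8] S   <
  [0,3] NP\PP   <
    [0,2] NP   >
      [0,1] "the" : NP/(PP/N)
      [1,2] "sent" : PP/N
    [2,3] "near" : (NP\PP)\NP
  [3,8] S\(NP\PP)   <
    [3,7] NP   >
      [3,4] "idea" : NP/(S\NP)
      [4,7] S\NP   >
        [4,5] "ate" : (S\NP)/NP
        [5,7] NP   >
          [5,6] "heard" : NP/(PP\NP)
          [6,7] "under" : PP\NP
    [7,8] "quickly" : (S\(NP\PP))\NP

NP\PP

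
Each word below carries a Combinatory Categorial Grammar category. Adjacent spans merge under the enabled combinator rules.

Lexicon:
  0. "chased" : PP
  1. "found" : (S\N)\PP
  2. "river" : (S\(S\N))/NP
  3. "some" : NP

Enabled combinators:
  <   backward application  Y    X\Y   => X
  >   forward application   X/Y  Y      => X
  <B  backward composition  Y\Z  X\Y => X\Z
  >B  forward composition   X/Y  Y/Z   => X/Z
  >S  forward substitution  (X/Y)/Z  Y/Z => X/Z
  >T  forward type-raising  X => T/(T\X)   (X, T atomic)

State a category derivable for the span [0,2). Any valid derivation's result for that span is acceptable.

[0,4] S   <
  [0,2] S\N   <
    [0,1] "chased" : PP
    [1,2] "found" : (S\N)\PP
  [2,4] S\(S\N)   >
    [2,3] "river" : (S\(S\N))/NP
    [3,4] "some" : NP

S\N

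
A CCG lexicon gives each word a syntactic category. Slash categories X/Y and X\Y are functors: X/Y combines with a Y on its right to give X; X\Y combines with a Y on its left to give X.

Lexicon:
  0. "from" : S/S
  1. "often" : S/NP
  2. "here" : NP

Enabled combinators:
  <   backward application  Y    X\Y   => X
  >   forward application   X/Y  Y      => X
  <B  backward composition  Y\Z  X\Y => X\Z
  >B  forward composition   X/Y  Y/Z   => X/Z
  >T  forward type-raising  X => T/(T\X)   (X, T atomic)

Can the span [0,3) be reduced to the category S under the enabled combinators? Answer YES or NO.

YES

[0,3] S   >
  [0,2] S/NP   >B
    [0,1] "from" : S/S
    [1,2] "often" : S/NP
  [2,3] "here" : NP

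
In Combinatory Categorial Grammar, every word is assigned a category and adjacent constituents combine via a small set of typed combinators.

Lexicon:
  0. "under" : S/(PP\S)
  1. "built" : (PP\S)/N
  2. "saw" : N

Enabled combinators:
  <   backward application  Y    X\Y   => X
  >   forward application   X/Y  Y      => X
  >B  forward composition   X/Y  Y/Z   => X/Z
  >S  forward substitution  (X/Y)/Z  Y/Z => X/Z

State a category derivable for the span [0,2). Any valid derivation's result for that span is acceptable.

S/N

[0,3] S   >
  [0,2] S/N   >B
    [0,1] "under" : S/(PP\S)
    [1,2] "built" : (PP\S)/N
  [2,3] "saw" : N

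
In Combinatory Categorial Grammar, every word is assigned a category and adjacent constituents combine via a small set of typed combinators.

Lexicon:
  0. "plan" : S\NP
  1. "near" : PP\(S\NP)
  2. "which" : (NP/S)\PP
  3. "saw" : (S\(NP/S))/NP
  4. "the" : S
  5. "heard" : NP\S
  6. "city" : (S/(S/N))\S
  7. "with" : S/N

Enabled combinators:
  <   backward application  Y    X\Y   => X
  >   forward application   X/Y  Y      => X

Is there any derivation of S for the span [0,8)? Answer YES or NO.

[0,8] S   >
  [0,7] S/(S/N)   <
    [0,6] S   <
      [0,3] NP/S   <
        [0,2] PP   <
          [0,1] "plan" : S\NP
          [1,2] "near" : PP\(S\NP)
        [2,3] "which" : (NP/S)\PP
      [3,6] S\(NP/S)   >
        [3,4] "saw" : (S\(NP/S))/NP
        [4,6] NP   <
          [4,5] "the" : S
          [5,6] "heard" : NP\S
    [6,7] "city" : (S/(S/N))\S
  [7,8] "with" : S/N

YES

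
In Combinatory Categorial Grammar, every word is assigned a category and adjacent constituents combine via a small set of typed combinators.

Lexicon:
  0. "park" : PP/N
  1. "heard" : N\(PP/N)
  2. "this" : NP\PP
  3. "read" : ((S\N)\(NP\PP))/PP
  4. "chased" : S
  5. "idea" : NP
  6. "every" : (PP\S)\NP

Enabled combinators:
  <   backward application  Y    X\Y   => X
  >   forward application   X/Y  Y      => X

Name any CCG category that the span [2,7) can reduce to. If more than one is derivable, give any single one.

[0,7] S   <
  [0,2] N   <
    [0,1] "park" : PP/N
    [1,2] "heard" : N\(PP/N)
  [2,7] S\N   <
    [2,3] "this" : NP\PP
    [3,7] (S\N)\(NP\PP)   >
      [3,4] "read" : ((S\N)\(NP\PP))/PP
      [4,7] PP   <
        [4,5] "chased" : S
        [5,7] PP\S   <
          [5,6] "idea" : NP
          [6,7] "every" : (PP\S)\NP

S\N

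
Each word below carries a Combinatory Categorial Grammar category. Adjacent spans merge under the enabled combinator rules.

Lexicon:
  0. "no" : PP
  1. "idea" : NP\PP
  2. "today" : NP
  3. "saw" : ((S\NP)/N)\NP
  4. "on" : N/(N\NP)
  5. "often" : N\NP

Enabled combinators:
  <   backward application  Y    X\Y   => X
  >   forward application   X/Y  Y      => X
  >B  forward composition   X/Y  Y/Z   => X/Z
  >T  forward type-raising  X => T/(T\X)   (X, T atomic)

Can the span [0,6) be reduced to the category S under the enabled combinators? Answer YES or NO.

[0,6] S   <
  [0,2] NP   <
    [0,1] "no" : PP
    [1,2] "idea" : NP\PP
  [2,6] S\NP   >
    [2,4] (S\NP)/N   <
      [2,3] "today" : NP
      [3,4] "saw" : ((S\NP)/N)\NP
    [4,6] N   >
      [4,5] "on" : N/(N\NP)
      [5,6] "often" : N\NP

YES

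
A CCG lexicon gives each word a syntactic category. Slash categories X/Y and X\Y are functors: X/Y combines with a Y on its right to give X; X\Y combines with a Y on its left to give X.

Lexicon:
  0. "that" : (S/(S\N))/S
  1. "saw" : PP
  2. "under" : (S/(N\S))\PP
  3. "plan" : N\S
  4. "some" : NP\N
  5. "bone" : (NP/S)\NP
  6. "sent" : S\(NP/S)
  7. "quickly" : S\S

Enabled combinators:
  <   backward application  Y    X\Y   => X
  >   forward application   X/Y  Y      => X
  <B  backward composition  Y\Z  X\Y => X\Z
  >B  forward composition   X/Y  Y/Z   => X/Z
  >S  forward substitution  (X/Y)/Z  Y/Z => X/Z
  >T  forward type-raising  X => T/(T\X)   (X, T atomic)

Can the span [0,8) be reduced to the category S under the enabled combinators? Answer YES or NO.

[0,8] S   >
  [0,4] S/(S\N)   >
    [0,1] "that" : (S/(S\N))/S
    [1,4] S   >
      [1,3] S/(N\S)   <
        [1,2] "saw" : PP
        [2,3] "under" : (S/(N\S))\PP
      [3,4] "plan" : N\S
  [4,8] S\N   <B
    [4,5] "some" : NP\N
    [5,8] S\NP   <B
      [5,7] S\NP   <B
        [5,6] "bone" : (NP/S)\NP
        [6,7] "sent" : S\(NP/S)
      [7,8] "quickly" : S\S

YES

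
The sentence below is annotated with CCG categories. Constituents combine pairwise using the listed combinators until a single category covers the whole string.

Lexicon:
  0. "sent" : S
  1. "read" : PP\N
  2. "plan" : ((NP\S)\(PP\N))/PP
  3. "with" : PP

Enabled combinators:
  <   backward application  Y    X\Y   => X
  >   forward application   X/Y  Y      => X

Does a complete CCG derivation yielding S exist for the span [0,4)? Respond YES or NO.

NO

S PP\N ((NP\S)\(PP\N))/PP PP
CKY chart[0,4] = {NP}; S ∉ chart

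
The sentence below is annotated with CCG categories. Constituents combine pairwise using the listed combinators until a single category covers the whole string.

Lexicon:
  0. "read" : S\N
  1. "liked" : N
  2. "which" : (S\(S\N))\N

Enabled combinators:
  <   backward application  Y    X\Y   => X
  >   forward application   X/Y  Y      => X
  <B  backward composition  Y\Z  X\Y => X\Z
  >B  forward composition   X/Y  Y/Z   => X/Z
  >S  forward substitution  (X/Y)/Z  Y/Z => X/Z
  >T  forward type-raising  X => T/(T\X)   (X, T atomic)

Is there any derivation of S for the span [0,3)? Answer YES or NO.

YES

[0,3] S   <
  [0,1] "read" : S\N
  [1,3] S\(S\N)   <
    [1,2] "liked" : N
    [2,3] "which" : (S\(S\N))\N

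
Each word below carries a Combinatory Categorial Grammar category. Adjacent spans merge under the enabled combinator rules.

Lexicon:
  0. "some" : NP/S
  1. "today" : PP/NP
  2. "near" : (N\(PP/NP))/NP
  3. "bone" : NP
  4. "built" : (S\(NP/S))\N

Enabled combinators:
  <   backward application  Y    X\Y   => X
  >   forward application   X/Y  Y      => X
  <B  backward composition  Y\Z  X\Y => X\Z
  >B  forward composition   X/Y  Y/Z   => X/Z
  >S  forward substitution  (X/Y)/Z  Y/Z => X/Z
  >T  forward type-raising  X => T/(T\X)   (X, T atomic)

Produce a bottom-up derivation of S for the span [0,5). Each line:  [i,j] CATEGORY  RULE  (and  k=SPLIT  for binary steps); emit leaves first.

[0,5] S   <
  [0,1] "some" : NP/S
  [1,5] S\(NP/S)   <
    [1,4] N   <
      [1,2] "today" : PP/NP
      [2,4] N\(PP/NP)   >
        [2,3] "near" : (N\(PP/NP))/NP
        [3,4] "bone" : NP
    [4,5] "built" : (S\(NP/S))\N

[0,1] NP/S  lex  "some"
[1,2] PP/NP  lex  "today"
[2,3] (N\(PP/NP))/NP  lex  "near"
[3,4] NP  lex  "bone"
[2,4] N\(PP/NP)  >  k=3
[1,4] N  <  k=2
[4,5] (S\(NP/S))\N  lex  "built"
[1,5] S\(NP/S)  <  k=4
[0,5] S  <  k=1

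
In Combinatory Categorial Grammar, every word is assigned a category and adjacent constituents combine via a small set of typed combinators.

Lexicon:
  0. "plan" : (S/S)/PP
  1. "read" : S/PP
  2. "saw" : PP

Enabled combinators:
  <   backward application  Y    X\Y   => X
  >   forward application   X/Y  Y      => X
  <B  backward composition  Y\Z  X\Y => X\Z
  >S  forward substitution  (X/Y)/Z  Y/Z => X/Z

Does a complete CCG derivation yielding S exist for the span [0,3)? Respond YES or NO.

[0,3] S   >
  [0,2] S/PP   >S
    [0,1] "plan" : (S/S)/PP
    [1,2] "read" : S/PP
  [2,3] "saw" : PP

YES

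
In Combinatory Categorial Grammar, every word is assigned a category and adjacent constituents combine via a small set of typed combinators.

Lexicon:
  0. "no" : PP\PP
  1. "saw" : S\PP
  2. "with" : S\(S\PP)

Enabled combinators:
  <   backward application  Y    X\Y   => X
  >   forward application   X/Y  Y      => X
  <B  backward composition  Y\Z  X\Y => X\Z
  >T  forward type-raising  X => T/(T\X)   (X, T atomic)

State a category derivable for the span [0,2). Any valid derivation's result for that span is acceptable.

[0,3] S   <
  [0,2] S\PP   <B
    [0,1] "no" : PP\PP
    [1,2] "saw" : S\PP
  [2,3] "with" : S\(S\PP)

S\PP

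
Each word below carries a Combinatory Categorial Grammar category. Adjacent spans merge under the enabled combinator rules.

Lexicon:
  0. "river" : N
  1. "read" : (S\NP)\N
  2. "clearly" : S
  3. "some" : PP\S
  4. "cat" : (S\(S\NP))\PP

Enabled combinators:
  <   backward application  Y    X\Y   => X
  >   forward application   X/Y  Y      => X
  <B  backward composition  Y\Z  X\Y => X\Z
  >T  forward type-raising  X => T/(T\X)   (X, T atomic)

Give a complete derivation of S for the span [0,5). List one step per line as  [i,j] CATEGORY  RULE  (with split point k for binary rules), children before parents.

[0,1] N  lex  "river"
[1,2] (S\NP)\N  lex  "read"
[0,2] S\NP  <  k=1
[2,3] S  lex  "clearly"
[3,4] PP\S  lex  "some"
[2,4] PP  <  k=3
[4,5] (S\(S\NP))\PP  lex  "cat"
[2,5] S\(S\NP)  <  k=4
[0,5] S  <  k=2

[0,5] S   <
  [0,2] S\NP   <
    [0,1] "river" : N
    [1,2] "read" : (S\NP)\N
  [2,5] S\(S\NP)   <
    [2,4] PP   <
      [2,3] "clearly" : S
      [3,4] "some" : PP\S
    [4,5] "cat" : (S\(S\NP))\PP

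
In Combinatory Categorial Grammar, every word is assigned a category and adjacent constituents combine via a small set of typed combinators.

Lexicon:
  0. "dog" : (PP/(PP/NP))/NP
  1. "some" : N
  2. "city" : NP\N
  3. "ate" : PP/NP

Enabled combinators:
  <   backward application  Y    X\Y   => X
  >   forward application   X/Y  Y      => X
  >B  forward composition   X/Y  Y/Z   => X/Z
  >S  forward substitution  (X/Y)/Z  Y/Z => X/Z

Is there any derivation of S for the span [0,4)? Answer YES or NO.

NO

(PP/(PP/NP))/NP N NP\N PP/NP
CKY chart[0,4] = {PP}; S ∉ chart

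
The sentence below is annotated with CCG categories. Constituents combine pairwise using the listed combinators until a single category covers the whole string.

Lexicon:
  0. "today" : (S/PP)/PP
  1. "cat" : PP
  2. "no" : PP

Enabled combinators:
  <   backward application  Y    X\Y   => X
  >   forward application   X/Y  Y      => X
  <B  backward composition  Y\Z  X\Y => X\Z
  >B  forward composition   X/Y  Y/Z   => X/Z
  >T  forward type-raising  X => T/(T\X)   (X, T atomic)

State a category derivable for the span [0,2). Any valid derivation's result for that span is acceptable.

[0,3] S   >
  [0,2] S/PP   >
    [0,1] "today" : (S/PP)/PP
    [1,2] "cat" : PP
  [2,3] "no" : PP

S/PP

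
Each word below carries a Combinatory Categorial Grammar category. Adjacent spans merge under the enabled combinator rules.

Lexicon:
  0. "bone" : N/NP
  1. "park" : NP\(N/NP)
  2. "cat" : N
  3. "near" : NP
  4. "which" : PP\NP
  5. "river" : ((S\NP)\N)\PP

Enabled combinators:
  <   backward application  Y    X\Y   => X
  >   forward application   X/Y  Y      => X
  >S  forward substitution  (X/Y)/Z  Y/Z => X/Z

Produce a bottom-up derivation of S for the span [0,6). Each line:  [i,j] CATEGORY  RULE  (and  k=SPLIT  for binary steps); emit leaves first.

[0,1] N/NP  lex  "bone"
[1,2] NP\(N/NP)  lex  "park"
[0,2] NP  <  k=1
[2,3] N  lex  "cat"
[3,4] NP  lex  "near"
[4,5] PP\NP  lex  "which"
[3,5] PP  <  k=4
[5,6] ((S\NP)\N)\PP  lex  "river"
[3,6] (S\NP)\N  <  k=5
[2,6] S\NP  <  k=3
[0,6] S  <  k=2

[0,6] S   <
  [0,2] NP   <
    [0,1] "bone" : N/NP
    [1,2] "park" : NP\(N/NP)
  [2,6] S\NP   <
    [2,3] "cat" : N
    [3,6] (S\NP)\N   <
      [3,5] PP   <
        [3,4] "near" : NP
        [4,5] "which" : PP\NP
      [5,6] "river" : ((S\NP)\N)\PP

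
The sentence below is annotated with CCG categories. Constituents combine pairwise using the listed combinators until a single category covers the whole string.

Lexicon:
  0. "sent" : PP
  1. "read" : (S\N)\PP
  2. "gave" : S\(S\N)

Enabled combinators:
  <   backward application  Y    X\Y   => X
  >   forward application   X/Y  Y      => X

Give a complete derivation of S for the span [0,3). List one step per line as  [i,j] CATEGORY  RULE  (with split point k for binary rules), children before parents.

[0,1] PP  lex  "sent"
[1,2] (S\N)\PP  lex  "read"
[0,2] S\N  <  k=1
[2,3] S\(S\N)  lex  "gave"
[0,3] S  <  k=2

[0,3] S   <
  [0,2] S\N   <
    [0,1] "sent" : PP
    [1,2] "read" : (S\N)\PP
  [2,3] "gave" : S\(S\N)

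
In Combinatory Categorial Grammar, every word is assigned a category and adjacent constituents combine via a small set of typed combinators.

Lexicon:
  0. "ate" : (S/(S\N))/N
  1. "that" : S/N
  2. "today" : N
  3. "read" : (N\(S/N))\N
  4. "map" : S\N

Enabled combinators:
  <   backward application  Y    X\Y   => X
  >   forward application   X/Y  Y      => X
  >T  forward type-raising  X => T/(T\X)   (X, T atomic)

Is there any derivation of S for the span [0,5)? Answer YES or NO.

[0,5] S   >
  [0,4] S/(S\N)   >
    [0,1] "ate" : (S/(S\N))/N
    [1,4] N   <
      [1,2] "that" : S/N
      [2,4] N\(S/N)   <
        [2,3] "today" : N
        [3,4] "read" : (N\(S/N))\N
  [4,5] "map" : S\N

YES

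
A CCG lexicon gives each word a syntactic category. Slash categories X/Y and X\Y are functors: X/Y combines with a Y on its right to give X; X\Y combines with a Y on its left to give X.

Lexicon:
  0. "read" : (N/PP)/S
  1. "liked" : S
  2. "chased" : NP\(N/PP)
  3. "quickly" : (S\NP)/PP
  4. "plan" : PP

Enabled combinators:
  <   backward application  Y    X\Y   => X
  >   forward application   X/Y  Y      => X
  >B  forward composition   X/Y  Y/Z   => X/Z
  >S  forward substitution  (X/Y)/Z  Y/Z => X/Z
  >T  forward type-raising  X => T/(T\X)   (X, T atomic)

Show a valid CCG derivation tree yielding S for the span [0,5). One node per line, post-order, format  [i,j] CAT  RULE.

[0,5] S   <
  [0,3] NP   <
    [0,2] N/PP   >
      [0,1] "read" : (N/PP)/S
      [1,2] "liked" : S
    [2,3] "chased" : NP\(N/PP)
  [3,5] S\NP   >
    [3,4] "quickly" : (S\NP)/PP
    [4,5] "plan" : PP

[0,1] (N/PP)/S  lex  "read"
[1,2] S  lex  "liked"
[0,2] N/PP  >  k=1
[2,3] NP\(N/PP)  lex  "chased"
[0,3] NP  <  k=2
[3,4] (S\NP)/PP  lex  "quickly"
[4,5] PP  lex  "plan"
[3,5] S\NP  >  k=4
[0,5] S  <  k=3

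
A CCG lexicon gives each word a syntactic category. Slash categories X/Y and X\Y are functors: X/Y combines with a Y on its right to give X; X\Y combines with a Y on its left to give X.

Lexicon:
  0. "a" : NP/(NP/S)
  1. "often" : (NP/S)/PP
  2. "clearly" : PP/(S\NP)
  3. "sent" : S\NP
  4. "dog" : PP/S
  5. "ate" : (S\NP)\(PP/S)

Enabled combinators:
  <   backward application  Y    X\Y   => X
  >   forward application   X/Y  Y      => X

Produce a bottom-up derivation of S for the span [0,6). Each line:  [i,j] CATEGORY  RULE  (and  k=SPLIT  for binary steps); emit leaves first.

[0,6] S   <
  [0,4] NP   >
    [0,1] "a" : NP/(NP/S)
    [1,4] NP/S   >
      [1,2] "often" : (NP/S)/PP
      [2,4] PP   >
        [2,3] "clearly" : PP/(S\NP)
        [3,4] "sent" : S\NP
  [4,6] S\NP   <
    [4,5] "dog" : PP/S
    [5,6] "ate" : (S\NP)\(PP/S)

[0,1] NP/(NP/S)  lex  "a"
[1,2] (NP/S)/PP  lex  "often"
[2,3] PP/(S\NP)  lex  "clearly"
[3,4] S\NP  lex  "sent"
[2,4] PP  >  k=3
[1,4] NP/S  >  k=2
[0,4] NP  >  k=1
[4,5] PP/S  lex  "dog"
[5,6] (S\NP)\(PP/S)  lex  "ate"
[4,6] S\NP  <  k=5
[0,6] S  <  k=4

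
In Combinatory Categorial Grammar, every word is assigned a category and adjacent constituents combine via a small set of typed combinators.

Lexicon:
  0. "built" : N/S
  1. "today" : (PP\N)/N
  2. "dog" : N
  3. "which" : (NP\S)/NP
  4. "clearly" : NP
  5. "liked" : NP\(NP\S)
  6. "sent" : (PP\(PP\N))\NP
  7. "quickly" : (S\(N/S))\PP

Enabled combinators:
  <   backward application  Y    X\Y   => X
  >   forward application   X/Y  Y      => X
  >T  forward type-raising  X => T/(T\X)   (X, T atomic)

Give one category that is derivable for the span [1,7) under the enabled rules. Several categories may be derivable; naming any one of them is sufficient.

PP

[0,8] S   <
  [0,1] "built" : N/S
  [1,8] S\(N/S)   <
    [1,7] PP   <
      [1,3] PP\N   >
        [1,2] "today" : (PP\N)/N
        [2,3] "dog" : N
      [3,7] PP\(PP\N)   <
        [3,6] NP   <
          [3,5] NP\S   >
            [3,4] "which" : (NP\S)/NP
            [4,5] "clearly" : NP
          [5,6] "liked" : NP\(NP\S)
        [6,7] "sent" : (PP\(PP\N))\NP
    [7,8] "quickly" : (S\(N/S))\PP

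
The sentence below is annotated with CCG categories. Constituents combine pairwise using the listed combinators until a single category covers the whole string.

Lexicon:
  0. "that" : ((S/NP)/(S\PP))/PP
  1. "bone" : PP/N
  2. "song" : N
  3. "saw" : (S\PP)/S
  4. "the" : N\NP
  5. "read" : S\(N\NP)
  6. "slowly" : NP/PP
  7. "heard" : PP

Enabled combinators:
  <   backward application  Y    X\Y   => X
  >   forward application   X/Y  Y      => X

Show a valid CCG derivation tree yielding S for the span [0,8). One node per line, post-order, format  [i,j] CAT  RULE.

[0,1] ((S/NP)/(S\PP))/PP  lex  "that"
[1,2] PP/N  lex  "bone"
[2,3] N  lex  "song"
[1,3] PP  >  k=2
[0,3] (S/NP)/(S\PP)  >  k=1
[3,4] (S\PP)/S  lex  "saw"
[4,5] N\NP  lex  "the"
[5,6] S\(N\NP)  lex  "read"
[4,6] S  <  k=5
[3,6] S\PP  >  k=4
[0,6] S/NP  >  k=3
[6,7] NP/PP  lex  "slowly"
[7,8] PP  lex  "heard"
[6,8] NP  >  k=7
[0,8] S  >  k=6

[0,8] S   >
  [0,6] S/NP   >
    [0,3] (S/NP)/(S\PP)   >
      [0,1] "that" : ((S/NP)/(S\PP))/PP
      [1,3] PP   >
        [1,2] "bone" : PP/N
        [2,3] "song" : N
    [3,6] S\PP   >
      [3,4] "saw" : (S\PP)/S
      [4,6] S   <
        [4,5] "the" : N\NP
        [5,6] "read" : S\(N\NP)
  [6,8] NP   >
    [6,7] "slowly" : NP/PP
    [7,8] "heard" : PP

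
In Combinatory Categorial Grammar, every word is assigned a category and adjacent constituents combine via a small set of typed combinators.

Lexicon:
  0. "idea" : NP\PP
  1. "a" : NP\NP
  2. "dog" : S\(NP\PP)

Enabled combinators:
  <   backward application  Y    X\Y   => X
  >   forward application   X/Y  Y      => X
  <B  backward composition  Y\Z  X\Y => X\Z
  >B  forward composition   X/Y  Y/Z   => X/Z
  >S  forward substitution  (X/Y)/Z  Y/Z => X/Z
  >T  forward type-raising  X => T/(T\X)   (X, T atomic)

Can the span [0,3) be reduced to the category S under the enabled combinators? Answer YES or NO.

[0,3] S   <
  [0,2] NP\PP   <B
    [0,1] "idea" : NP\PP
    [1,2] "a" : NP\NP
  [2,3] "dog" : S\(NP\PP)

YES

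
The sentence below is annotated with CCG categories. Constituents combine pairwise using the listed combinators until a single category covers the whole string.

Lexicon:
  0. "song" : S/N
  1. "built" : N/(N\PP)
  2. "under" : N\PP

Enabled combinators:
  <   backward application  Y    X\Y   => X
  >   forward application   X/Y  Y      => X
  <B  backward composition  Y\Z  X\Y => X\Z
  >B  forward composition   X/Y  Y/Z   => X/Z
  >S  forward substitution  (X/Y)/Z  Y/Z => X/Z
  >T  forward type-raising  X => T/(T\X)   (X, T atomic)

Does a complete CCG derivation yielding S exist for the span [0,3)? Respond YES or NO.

[0,3] S   >
  [0,1] "song" : S/N
  [1,3] N   >
    [1,2] "built" : N/(N\PP)
    [2,3] "under" : N\PP

YES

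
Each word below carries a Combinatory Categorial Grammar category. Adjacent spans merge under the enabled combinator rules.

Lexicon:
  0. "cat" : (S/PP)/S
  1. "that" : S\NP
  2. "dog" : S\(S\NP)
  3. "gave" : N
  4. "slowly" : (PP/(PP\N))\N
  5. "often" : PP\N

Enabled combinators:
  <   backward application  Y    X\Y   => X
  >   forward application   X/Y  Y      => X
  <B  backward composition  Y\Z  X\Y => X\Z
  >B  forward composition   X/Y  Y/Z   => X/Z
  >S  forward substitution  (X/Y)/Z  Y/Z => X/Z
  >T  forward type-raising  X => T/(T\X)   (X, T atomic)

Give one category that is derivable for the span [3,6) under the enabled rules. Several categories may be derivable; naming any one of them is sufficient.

PP

[0,6] S   >
  [0,3] S/PP   >
    [0,1] "cat" : (S/PP)/S
    [1,3] S   <
      [1,2] "that" : S\NP
      [2,3] "dog" : S\(S\NP)
  [3,6] PP   >
    [3,5] PP/(PP\N)   <
      [3,4] "gave" : N
      [4,5] "slowly" : (PP/(PP\N))\N
    [5,6] "often" : PP\N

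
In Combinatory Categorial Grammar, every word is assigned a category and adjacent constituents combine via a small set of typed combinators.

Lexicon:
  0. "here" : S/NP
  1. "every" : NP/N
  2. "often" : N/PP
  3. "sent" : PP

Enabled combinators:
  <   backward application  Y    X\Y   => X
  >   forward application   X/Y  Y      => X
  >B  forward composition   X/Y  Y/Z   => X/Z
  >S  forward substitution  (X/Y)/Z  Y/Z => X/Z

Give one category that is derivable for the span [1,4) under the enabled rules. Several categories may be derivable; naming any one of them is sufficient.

NP

[0,4] S   >
  [0,1] "here" : S/NP
  [1,4] NP   >
    [1,2] "every" : NP/N
    [2,4] N   >
      [2,3] "often" : N/PP
      [3,4] "sent" : PP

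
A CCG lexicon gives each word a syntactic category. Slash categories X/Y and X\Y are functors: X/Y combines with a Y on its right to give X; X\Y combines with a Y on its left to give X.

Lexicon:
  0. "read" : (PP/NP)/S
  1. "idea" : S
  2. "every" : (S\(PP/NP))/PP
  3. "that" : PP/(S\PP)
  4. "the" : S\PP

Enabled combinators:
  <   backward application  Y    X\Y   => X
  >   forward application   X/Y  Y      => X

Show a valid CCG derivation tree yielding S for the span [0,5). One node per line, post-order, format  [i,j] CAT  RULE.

[0,1] (PP/NP)/S  lex  "read"
[1,2] S  lex  "idea"
[0,2] PP/NP  >  k=1
[2,3] (S\(PP/NP))/PP  lex  "every"
[3,4] PP/(S\PP)  lex  "that"
[4,5] S\PP  lex  "the"
[3,5] PP  >  k=4
[2,5] S\(PP/NP)  >  k=3
[0,5] S  <  k=2

[0,5] S   <
  [0,2] PP/NP   >
    [0,1] "read" : (PP/NP)/S
    [1,2] "idea" : S
  [2,5] S\(PP/NP)   >
    [2,3] "every" : (S\(PP/NP))/PP
    [3,5] PP   >
      [3,4] "that" : PP/(S\PP)
      [4,5] "the" : S\PP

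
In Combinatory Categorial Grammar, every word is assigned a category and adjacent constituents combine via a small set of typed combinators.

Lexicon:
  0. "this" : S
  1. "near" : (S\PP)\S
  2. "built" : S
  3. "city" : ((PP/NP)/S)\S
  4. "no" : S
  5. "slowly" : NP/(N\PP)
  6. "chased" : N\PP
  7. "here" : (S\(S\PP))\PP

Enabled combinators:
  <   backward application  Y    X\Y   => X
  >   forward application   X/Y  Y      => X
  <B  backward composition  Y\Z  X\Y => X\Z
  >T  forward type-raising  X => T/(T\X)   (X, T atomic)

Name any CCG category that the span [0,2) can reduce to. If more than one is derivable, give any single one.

[0,8] S   <
  [0,2] S\PP   <
    [0,1] "this" : S
    [1,2] "near" : (S\PP)\S
  [2,8] S\(S\PP)   <
    [2,7] PP   >
      [2,5] PP/NP   >
        [2,4] (PP/NP)/S   <
          [2,3] "built" : S
          [3,4] "city" : ((PP/NP)/S)\S
        [4,5] "no" : S
      [5,7] NP   >
        [5,6] "slowly" : NP/(N\PP)
        [6,7] "chased" : N\PP
    [7,8] "here" : (S\(S\PP))\PP

S\PP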